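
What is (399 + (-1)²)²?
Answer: 160000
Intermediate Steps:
(399 + (-1)²)² = (399 + 1)² = 400² = 160000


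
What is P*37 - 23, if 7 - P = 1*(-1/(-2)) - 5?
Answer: 805/2 ≈ 402.50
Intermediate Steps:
P = 23/2 (P = 7 - (1*(-1/(-2)) - 5) = 7 - (1*(-1*(-½)) - 5) = 7 - (1*(½) - 5) = 7 - (½ - 5) = 7 - 1*(-9/2) = 7 + 9/2 = 23/2 ≈ 11.500)
P*37 - 23 = (23/2)*37 - 23 = 851/2 - 23 = 805/2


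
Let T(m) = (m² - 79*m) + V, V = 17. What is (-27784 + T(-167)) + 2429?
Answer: 15744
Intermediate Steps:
T(m) = 17 + m² - 79*m (T(m) = (m² - 79*m) + 17 = 17 + m² - 79*m)
(-27784 + T(-167)) + 2429 = (-27784 + (17 + (-167)² - 79*(-167))) + 2429 = (-27784 + (17 + 27889 + 13193)) + 2429 = (-27784 + 41099) + 2429 = 13315 + 2429 = 15744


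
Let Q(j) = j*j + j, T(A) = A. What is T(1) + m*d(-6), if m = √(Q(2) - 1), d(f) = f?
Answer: 1 - 6*√5 ≈ -12.416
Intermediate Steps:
Q(j) = j + j² (Q(j) = j² + j = j + j²)
m = √5 (m = √(2*(1 + 2) - 1) = √(2*3 - 1) = √(6 - 1) = √5 ≈ 2.2361)
T(1) + m*d(-6) = 1 + √5*(-6) = 1 - 6*√5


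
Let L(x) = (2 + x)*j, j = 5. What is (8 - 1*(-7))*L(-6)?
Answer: -300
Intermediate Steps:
L(x) = 10 + 5*x (L(x) = (2 + x)*5 = 10 + 5*x)
(8 - 1*(-7))*L(-6) = (8 - 1*(-7))*(10 + 5*(-6)) = (8 + 7)*(10 - 30) = 15*(-20) = -300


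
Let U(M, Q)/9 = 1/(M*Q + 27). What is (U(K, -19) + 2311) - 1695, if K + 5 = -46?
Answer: 204515/332 ≈ 616.01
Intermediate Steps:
K = -51 (K = -5 - 46 = -51)
U(M, Q) = 9/(27 + M*Q) (U(M, Q) = 9/(M*Q + 27) = 9/(27 + M*Q))
(U(K, -19) + 2311) - 1695 = (9/(27 - 51*(-19)) + 2311) - 1695 = (9/(27 + 969) + 2311) - 1695 = (9/996 + 2311) - 1695 = (9*(1/996) + 2311) - 1695 = (3/332 + 2311) - 1695 = 767255/332 - 1695 = 204515/332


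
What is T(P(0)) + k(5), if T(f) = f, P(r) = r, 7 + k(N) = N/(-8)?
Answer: -61/8 ≈ -7.6250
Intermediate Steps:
k(N) = -7 - N/8 (k(N) = -7 + N/(-8) = -7 + N*(-⅛) = -7 - N/8)
T(P(0)) + k(5) = 0 + (-7 - ⅛*5) = 0 + (-7 - 5/8) = 0 - 61/8 = -61/8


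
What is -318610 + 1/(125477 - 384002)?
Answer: -82368650251/258525 ≈ -3.1861e+5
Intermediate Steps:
-318610 + 1/(125477 - 384002) = -318610 + 1/(-258525) = -318610 - 1/258525 = -82368650251/258525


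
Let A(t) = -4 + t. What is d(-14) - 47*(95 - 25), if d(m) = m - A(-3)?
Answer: -3297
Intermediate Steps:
d(m) = 7 + m (d(m) = m - (-4 - 3) = m - 1*(-7) = m + 7 = 7 + m)
d(-14) - 47*(95 - 25) = (7 - 14) - 47*(95 - 25) = -7 - 47*70 = -7 - 1*3290 = -7 - 3290 = -3297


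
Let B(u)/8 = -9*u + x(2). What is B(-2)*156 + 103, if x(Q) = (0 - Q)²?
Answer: 27559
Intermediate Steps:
x(Q) = Q² (x(Q) = (-Q)² = Q²)
B(u) = 32 - 72*u (B(u) = 8*(-9*u + 2²) = 8*(-9*u + 4) = 8*(4 - 9*u) = 32 - 72*u)
B(-2)*156 + 103 = (32 - 72*(-2))*156 + 103 = (32 + 144)*156 + 103 = 176*156 + 103 = 27456 + 103 = 27559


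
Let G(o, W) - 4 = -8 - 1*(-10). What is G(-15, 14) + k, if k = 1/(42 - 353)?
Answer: 1865/311 ≈ 5.9968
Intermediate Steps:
G(o, W) = 6 (G(o, W) = 4 + (-8 - 1*(-10)) = 4 + (-8 + 10) = 4 + 2 = 6)
k = -1/311 (k = 1/(-311) = -1/311 ≈ -0.0032154)
G(-15, 14) + k = 6 - 1/311 = 1865/311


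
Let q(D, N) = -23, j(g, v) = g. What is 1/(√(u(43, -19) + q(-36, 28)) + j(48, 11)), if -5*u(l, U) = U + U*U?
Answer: 240/11977 - I*√2285/11977 ≈ 0.020038 - 0.0039911*I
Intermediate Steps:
u(l, U) = -U/5 - U²/5 (u(l, U) = -(U + U*U)/5 = -(U + U²)/5 = -U/5 - U²/5)
1/(√(u(43, -19) + q(-36, 28)) + j(48, 11)) = 1/(√(-⅕*(-19)*(1 - 19) - 23) + 48) = 1/(√(-⅕*(-19)*(-18) - 23) + 48) = 1/(√(-342/5 - 23) + 48) = 1/(√(-457/5) + 48) = 1/(I*√2285/5 + 48) = 1/(48 + I*√2285/5)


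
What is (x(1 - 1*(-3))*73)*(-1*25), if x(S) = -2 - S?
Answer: 10950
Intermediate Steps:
(x(1 - 1*(-3))*73)*(-1*25) = ((-2 - (1 - 1*(-3)))*73)*(-1*25) = ((-2 - (1 + 3))*73)*(-25) = ((-2 - 1*4)*73)*(-25) = ((-2 - 4)*73)*(-25) = -6*73*(-25) = -438*(-25) = 10950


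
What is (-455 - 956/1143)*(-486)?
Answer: 28135134/127 ≈ 2.2154e+5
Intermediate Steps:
(-455 - 956/1143)*(-486) = -521021/1143*(-486) = 28135134/127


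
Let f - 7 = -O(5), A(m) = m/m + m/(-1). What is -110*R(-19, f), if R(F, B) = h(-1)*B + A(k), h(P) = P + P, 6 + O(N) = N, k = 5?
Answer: 2200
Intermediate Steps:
O(N) = -6 + N
h(P) = 2*P
A(m) = 1 - m (A(m) = 1 + m*(-1) = 1 - m)
f = 8 (f = 7 - (-6 + 5) = 7 - 1*(-1) = 7 + 1 = 8)
R(F, B) = -4 - 2*B (R(F, B) = (2*(-1))*B + (1 - 1*5) = -2*B + (1 - 5) = -2*B - 4 = -4 - 2*B)
-110*R(-19, f) = -110*(-4 - 2*8) = -110*(-4 - 16) = -110*(-20) = 2200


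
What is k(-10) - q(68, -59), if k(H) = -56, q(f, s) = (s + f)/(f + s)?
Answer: -57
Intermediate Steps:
q(f, s) = 1 (q(f, s) = (f + s)/(f + s) = 1)
k(-10) - q(68, -59) = -56 - 1*1 = -56 - 1 = -57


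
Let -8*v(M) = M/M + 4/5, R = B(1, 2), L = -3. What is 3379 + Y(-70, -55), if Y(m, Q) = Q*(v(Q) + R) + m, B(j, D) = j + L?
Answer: 27451/8 ≈ 3431.4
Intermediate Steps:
B(j, D) = -3 + j (B(j, D) = j - 3 = -3 + j)
R = -2 (R = -3 + 1 = -2)
v(M) = -9/40 (v(M) = -(M/M + 4/5)/8 = -(1 + 4*(⅕))/8 = -(1 + ⅘)/8 = -⅛*9/5 = -9/40)
Y(m, Q) = m - 89*Q/40 (Y(m, Q) = Q*(-9/40 - 2) + m = Q*(-89/40) + m = -89*Q/40 + m = m - 89*Q/40)
3379 + Y(-70, -55) = 3379 + (-70 - 89/40*(-55)) = 3379 + (-70 + 979/8) = 3379 + 419/8 = 27451/8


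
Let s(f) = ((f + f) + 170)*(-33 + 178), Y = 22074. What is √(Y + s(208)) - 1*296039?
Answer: -296039 + 2*√26761 ≈ -2.9571e+5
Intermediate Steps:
s(f) = 24650 + 290*f (s(f) = (2*f + 170)*145 = (170 + 2*f)*145 = 24650 + 290*f)
√(Y + s(208)) - 1*296039 = √(22074 + (24650 + 290*208)) - 1*296039 = √(22074 + (24650 + 60320)) - 296039 = √(22074 + 84970) - 296039 = √107044 - 296039 = 2*√26761 - 296039 = -296039 + 2*√26761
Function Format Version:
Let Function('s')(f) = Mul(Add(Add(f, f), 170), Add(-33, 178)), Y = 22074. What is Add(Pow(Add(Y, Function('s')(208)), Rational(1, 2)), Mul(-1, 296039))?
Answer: Add(-296039, Mul(2, Pow(26761, Rational(1, 2)))) ≈ -2.9571e+5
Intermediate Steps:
Function('s')(f) = Add(24650, Mul(290, f)) (Function('s')(f) = Mul(Add(Mul(2, f), 170), 145) = Mul(Add(170, Mul(2, f)), 145) = Add(24650, Mul(290, f)))
Add(Pow(Add(Y, Function('s')(208)), Rational(1, 2)), Mul(-1, 296039)) = Add(Pow(Add(22074, Add(24650, Mul(290, 208))), Rational(1, 2)), Mul(-1, 296039)) = Add(Pow(Add(22074, Add(24650, 60320)), Rational(1, 2)), -296039) = Add(Pow(Add(22074, 84970), Rational(1, 2)), -296039) = Add(Pow(107044, Rational(1, 2)), -296039) = Add(Mul(2, Pow(26761, Rational(1, 2))), -296039) = Add(-296039, Mul(2, Pow(26761, Rational(1, 2))))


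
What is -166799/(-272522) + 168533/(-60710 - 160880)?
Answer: -2241989954/15097037495 ≈ -0.14851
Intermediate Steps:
-166799/(-272522) + 168533/(-60710 - 160880) = -166799*(-1/272522) + 168533/(-221590) = 166799/272522 + 168533*(-1/221590) = 166799/272522 - 168533/221590 = -2241989954/15097037495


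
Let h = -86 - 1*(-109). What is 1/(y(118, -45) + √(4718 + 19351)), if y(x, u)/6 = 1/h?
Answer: -46/4244155 + 529*√24069/12732465 ≈ 0.0064349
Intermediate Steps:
h = 23 (h = -86 + 109 = 23)
y(x, u) = 6/23
1/(y(118, -45) + √(4718 + 19351)) = 1/(6/23 + √(4718 + 19351)) = 1/(6/23 + √24069)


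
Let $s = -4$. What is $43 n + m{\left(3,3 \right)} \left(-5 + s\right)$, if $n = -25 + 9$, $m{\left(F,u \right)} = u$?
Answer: $-715$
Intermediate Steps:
$n = -16$
$43 n + m{\left(3,3 \right)} \left(-5 + s\right) = 43 \left(-16\right) + 3 \left(-5 - 4\right) = -688 + 3 \left(-9\right) = -688 - 27 = -715$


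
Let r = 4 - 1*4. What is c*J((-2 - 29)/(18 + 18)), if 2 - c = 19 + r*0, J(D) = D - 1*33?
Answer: 20723/36 ≈ 575.64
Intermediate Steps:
r = 0 (r = 4 - 4 = 0)
J(D) = -33 + D (J(D) = D - 33 = -33 + D)
c = -17 (c = 2 - (19 + 0*0) = 2 - (19 + 0) = 2 - 1*19 = 2 - 19 = -17)
c*J((-2 - 29)/(18 + 18)) = -17*(-33 + (-2 - 29)/(18 + 18)) = -17*(-33 - 31/36) = -17*(-1219/36) = 20723/36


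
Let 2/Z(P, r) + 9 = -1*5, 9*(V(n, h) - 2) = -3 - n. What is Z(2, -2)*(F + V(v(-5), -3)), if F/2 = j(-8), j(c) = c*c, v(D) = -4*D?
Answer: -1147/63 ≈ -18.206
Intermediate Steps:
j(c) = c²
V(n, h) = 5/3 - n/9 (V(n, h) = 2 + (-3 - n)/9 = 2 + (-⅓ - n/9) = 5/3 - n/9)
Z(P, r) = -⅐ (Z(P, r) = 2/(-9 - 1*5) = 2/(-9 - 5) = 2/(-14) = 2*(-1/14) = -⅐)
F = 128 (F = 2*(-8)² = 2*64 = 128)
Z(2, -2)*(F + V(v(-5), -3)) = -(128 + (5/3 - (-4)*(-5)/9))/7 = -(128 + (5/3 - ⅑*20))/7 = -(128 + (5/3 - 20/9))/7 = -(128 - 5/9)/7 = -⅐*1147/9 = -1147/63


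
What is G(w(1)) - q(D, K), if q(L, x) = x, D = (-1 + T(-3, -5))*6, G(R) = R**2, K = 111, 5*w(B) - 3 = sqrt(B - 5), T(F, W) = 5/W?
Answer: -554/5 + 12*I/25 ≈ -110.8 + 0.48*I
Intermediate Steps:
w(B) = 3/5 + sqrt(-5 + B)/5 (w(B) = 3/5 + sqrt(B - 5)/5 = 3/5 + sqrt(-5 + B)/5)
D = -12 (D = (-1 + 5/(-5))*6 = (-1 + 5*(-1/5))*6 = (-1 - 1)*6 = -2*6 = -12)
G(w(1)) - q(D, K) = (3/5 + sqrt(-5 + 1)/5)**2 - 1*111 = (3/5 + sqrt(-4)/5)**2 - 111 = (3/5 + (2*I)/5)**2 - 111 = (3/5 + 2*I/5)**2 - 111 = -111 + (3/5 + 2*I/5)**2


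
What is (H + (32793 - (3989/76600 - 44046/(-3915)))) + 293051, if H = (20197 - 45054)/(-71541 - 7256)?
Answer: 171101095229381969/525118967400 ≈ 3.2583e+5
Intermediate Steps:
H = 24857/78797 (H = -24857/(-78797) = -24857*(-1/78797) = 24857/78797 ≈ 0.31546)
(H + (32793 - (3989/76600 - 44046/(-3915)))) + 293051 = (24857/78797 + (32793 - (3989/76600 - 44046/(-3915)))) + 293051 = (24857/78797 + (32793 - (3989*(1/76600) - 44046*(-1/3915)))) + 293051 = (24857/78797 + (32793 - (3989/76600 + 4894/435))) + 293051 = (24857/78797 + (32793 - 1*75323123/6664200)) + 293051 = (24857/78797 + (32793 - 75323123/6664200)) + 293051 = (24857/78797 + 218463787477/6664200) + 293051 = 17214456713844569/525118967400 + 293051 = 171101095229381969/525118967400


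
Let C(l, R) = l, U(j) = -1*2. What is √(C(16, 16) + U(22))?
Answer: √14 ≈ 3.7417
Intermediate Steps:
U(j) = -2
√(C(16, 16) + U(22)) = √(16 - 2) = √14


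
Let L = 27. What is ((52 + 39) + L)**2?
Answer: 13924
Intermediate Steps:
((52 + 39) + L)**2 = ((52 + 39) + 27)**2 = (91 + 27)**2 = 118**2 = 13924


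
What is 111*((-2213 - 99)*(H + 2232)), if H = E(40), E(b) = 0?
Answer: -572802624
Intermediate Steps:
H = 0
111*((-2213 - 99)*(H + 2232)) = 111*((-2213 - 99)*(0 + 2232)) = 111*(-2312*2232) = 111*(-5160384) = -572802624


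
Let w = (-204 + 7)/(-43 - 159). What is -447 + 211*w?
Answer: -48727/202 ≈ -241.22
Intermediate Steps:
w = 197/202 (w = -197/(-202) = -197*(-1/202) = 197/202 ≈ 0.97525)
-447 + 211*w = -447 + 211*(197/202) = -447 + 41567/202 = -48727/202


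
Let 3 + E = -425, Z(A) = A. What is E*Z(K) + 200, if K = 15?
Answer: -6220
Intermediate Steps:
E = -428 (E = -3 - 425 = -428)
E*Z(K) + 200 = -428*15 + 200 = -6420 + 200 = -6220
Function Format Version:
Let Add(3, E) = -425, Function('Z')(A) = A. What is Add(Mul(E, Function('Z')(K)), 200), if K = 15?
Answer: -6220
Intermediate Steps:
E = -428 (E = Add(-3, -425) = -428)
Add(Mul(E, Function('Z')(K)), 200) = Add(Mul(-428, 15), 200) = Add(-6420, 200) = -6220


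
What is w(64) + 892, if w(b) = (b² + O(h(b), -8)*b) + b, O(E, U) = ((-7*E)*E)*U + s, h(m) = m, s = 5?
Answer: 14685436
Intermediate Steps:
O(E, U) = 5 - 7*U*E² (O(E, U) = ((-7*E)*E)*U + 5 = (-7*E²)*U + 5 = -7*U*E² + 5 = 5 - 7*U*E²)
w(b) = b + b² + b*(5 + 56*b²) (w(b) = (b² + (5 - 7*(-8)*b²)*b) + b = (b² + (5 + 56*b²)*b) + b = (b² + b*(5 + 56*b²)) + b = b + b² + b*(5 + 56*b²))
w(64) + 892 = 64*(6 + 64 + 56*64²) + 892 = 64*(6 + 64 + 56*4096) + 892 = 64*(6 + 64 + 229376) + 892 = 64*229446 + 892 = 14684544 + 892 = 14685436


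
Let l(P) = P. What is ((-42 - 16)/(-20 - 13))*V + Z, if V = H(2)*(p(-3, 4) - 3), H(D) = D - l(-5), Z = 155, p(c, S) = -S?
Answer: 2273/33 ≈ 68.879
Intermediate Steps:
H(D) = 5 + D (H(D) = D - 1*(-5) = D + 5 = 5 + D)
V = -49 (V = (5 + 2)*(-1*4 - 3) = 7*(-4 - 3) = 7*(-7) = -49)
((-42 - 16)/(-20 - 13))*V + Z = ((-42 - 16)/(-20 - 13))*(-49) + 155 = -58/(-33)*(-49) + 155 = -58*(-1/33)*(-49) + 155 = (58/33)*(-49) + 155 = -2842/33 + 155 = 2273/33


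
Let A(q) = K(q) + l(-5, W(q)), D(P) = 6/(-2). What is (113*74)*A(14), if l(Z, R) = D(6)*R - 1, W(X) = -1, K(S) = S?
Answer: 133792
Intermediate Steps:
D(P) = -3 (D(P) = 6*(-½) = -3)
l(Z, R) = -1 - 3*R (l(Z, R) = -3*R - 1 = -1 - 3*R)
A(q) = 2 + q (A(q) = q + (-1 - 3*(-1)) = q + (-1 + 3) = q + 2 = 2 + q)
(113*74)*A(14) = (113*74)*(2 + 14) = 8362*16 = 133792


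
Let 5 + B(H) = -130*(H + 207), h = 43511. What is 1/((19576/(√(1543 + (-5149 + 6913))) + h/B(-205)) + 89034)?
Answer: 20638597551145/1834121280804976707 - 1374724600*√3307/1834121280804976707 ≈ 1.1209e-5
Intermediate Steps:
B(H) = -26915 - 130*H (B(H) = -5 - 130*(H + 207) = -5 - 130*(207 + H) = -5 + (-26910 - 130*H) = -26915 - 130*H)
1/((19576/(√(1543 + (-5149 + 6913))) + h/B(-205)) + 89034) = 1/((19576/(√(1543 + (-5149 + 6913))) + 43511/(-26915 - 130*(-205))) + 89034) = 1/((19576/(√(1543 + 1764)) + 43511/(-26915 + 26650)) + 89034) = 1/((19576/(√3307) + 43511/(-265)) + 89034) = 1/((19576*(√3307/3307) + 43511*(-1/265)) + 89034) = 1/((19576*√3307/3307 - 43511/265) + 89034) = 1/((-43511/265 + 19576*√3307/3307) + 89034) = 1/(23550499/265 + 19576*√3307/3307)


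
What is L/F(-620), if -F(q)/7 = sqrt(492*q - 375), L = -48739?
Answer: -48739*I*sqrt(33935)/712635 ≈ -12.599*I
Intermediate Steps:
F(q) = -7*sqrt(-375 + 492*q) (F(q) = -7*sqrt(492*q - 375) = -7*sqrt(-375 + 492*q))
L/F(-620) = -48739*(-1/(7*sqrt(-375 + 492*(-620)))) = -48739*(-1/(7*sqrt(-375 - 305040))) = -48739*I*sqrt(33935)/712635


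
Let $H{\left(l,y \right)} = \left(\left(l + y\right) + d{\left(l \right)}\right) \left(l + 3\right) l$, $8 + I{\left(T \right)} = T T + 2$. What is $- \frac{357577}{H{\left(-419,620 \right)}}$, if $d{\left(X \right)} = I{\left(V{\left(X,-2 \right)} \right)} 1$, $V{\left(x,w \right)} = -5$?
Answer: $- \frac{32507}{3486080} \approx -0.0093248$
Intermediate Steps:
$I{\left(T \right)} = -6 + T^{2}$ ($I{\left(T \right)} = -8 + \left(T T + 2\right) = -8 + \left(T^{2} + 2\right) = -8 + \left(2 + T^{2}\right) = -6 + T^{2}$)
$d{\left(X \right)} = 19$ ($d{\left(X \right)} = \left(-6 + \left(-5\right)^{2}\right) 1 = \left(-6 + 25\right) 1 = 19 \cdot 1 = 19$)
$H{\left(l,y \right)} = l \left(3 + l\right) \left(19 + l + y\right)$ ($H{\left(l,y \right)} = \left(\left(l + y\right) + 19\right) \left(l + 3\right) l = \left(19 + l + y\right) \left(3 + l\right) l = \left(19 + l + y\right) l \left(3 + l\right) = l \left(3 + l\right) \left(19 + l + y\right)$)
$- \frac{357577}{H{\left(-419,620 \right)}} = - \frac{357577}{\left(-419\right) \left(57 + \left(-419\right)^{2} + 3 \cdot 620 + 22 \left(-419\right) - 259780\right)} = - \frac{357577}{\left(-419\right) \left(57 + 175561 + 1860 - 9218 - 259780\right)} = - \frac{357577}{\left(-419\right) \left(-91520\right)} = - \frac{357577}{38346880} = \left(-357577\right) \frac{1}{38346880} = - \frac{32507}{3486080}$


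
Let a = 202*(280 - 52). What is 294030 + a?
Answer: 340086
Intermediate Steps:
a = 46056 (a = 202*228 = 46056)
294030 + a = 294030 + 46056 = 340086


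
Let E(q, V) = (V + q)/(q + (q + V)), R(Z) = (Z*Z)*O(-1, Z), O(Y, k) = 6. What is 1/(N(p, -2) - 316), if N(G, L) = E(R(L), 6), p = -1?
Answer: -9/2839 ≈ -0.0031701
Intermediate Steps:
R(Z) = 6*Z**2 (R(Z) = (Z*Z)*6 = Z**2*6 = 6*Z**2)
E(q, V) = (V + q)/(V + 2*q) (E(q, V) = (V + q)/(q + (V + q)) = (V + q)/(V + 2*q))
N(G, L) = (6 + 6*L**2)/(6 + 12*L**2) (N(G, L) = (6 + 6*L**2)/(6 + 2*(6*L**2)) = (6 + 6*L**2)/(6 + 12*L**2))
1/(N(p, -2) - 316) = 1/((1 + (-2)**2)/(1 + 2*(-2)**2) - 316) = 1/((1 + 4)/(1 + 2*4) - 316) = 1/(5/(1 + 8) - 316) = 1/(5/9 - 316) = 1/(-2839/9) = -9/2839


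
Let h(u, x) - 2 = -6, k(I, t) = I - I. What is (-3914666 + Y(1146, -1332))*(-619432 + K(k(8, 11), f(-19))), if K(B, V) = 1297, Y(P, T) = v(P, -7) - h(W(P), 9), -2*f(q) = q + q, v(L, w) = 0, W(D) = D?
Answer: 2419789595370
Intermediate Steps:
k(I, t) = 0
h(u, x) = -4 (h(u, x) = 2 - 6 = -4)
f(q) = -q (f(q) = -(q + q)/2 = -q)
Y(P, T) = 4 (Y(P, T) = 0 - 1*(-4) = 0 + 4 = 4)
(-3914666 + Y(1146, -1332))*(-619432 + K(k(8, 11), f(-19))) = (-3914666 + 4)*(-619432 + 1297) = -3914662*(-618135) = 2419789595370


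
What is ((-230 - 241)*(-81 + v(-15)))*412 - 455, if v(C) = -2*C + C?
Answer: 12806977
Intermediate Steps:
v(C) = -C
((-230 - 241)*(-81 + v(-15)))*412 - 455 = ((-230 - 241)*(-81 - 1*(-15)))*412 - 455 = -471*(-81 + 15)*412 - 455 = -471*(-66)*412 - 455 = 31086*412 - 455 = 12807432 - 455 = 12806977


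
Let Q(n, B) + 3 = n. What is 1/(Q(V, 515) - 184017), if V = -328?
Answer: -1/184348 ≈ -5.4245e-6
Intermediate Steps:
Q(n, B) = -3 + n
1/(Q(V, 515) - 184017) = 1/((-3 - 328) - 184017) = 1/(-331 - 184017) = 1/(-184348) = -1/184348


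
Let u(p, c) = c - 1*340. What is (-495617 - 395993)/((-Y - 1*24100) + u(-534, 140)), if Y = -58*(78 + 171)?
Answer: 445805/4929 ≈ 90.445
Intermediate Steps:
u(p, c) = -340 + c (u(p, c) = c - 340 = -340 + c)
Y = -14442 (Y = -58*249 = -14442)
(-495617 - 395993)/((-Y - 1*24100) + u(-534, 140)) = (-495617 - 395993)/((-1*(-14442) - 1*24100) + (-340 + 140)) = -891610/((14442 - 24100) - 200) = -891610/(-9658 - 200) = -891610/(-9858) = -891610*(-1/9858) = 445805/4929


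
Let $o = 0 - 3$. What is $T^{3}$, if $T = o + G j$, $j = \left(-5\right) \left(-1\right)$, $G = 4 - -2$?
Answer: $19683$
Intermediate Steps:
$o = -3$
$G = 6$ ($G = 4 + 2 = 6$)
$j = 5$
$T = 27$ ($T = -3 + 6 \cdot 5 = -3 + 30 = 27$)
$T^{3} = 27^{3} = 19683$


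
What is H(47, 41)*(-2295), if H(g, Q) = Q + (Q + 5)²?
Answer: -4950315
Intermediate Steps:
H(g, Q) = Q + (5 + Q)²
H(47, 41)*(-2295) = (41 + (5 + 41)²)*(-2295) = (41 + 46²)*(-2295) = (41 + 2116)*(-2295) = 2157*(-2295) = -4950315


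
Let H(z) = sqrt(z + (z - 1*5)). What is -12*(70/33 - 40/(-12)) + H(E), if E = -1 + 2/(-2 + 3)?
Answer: -720/11 + I*sqrt(3) ≈ -65.455 + 1.732*I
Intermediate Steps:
E = 1 (E = -1 + 2/1 = -1 + 2*1 = -1 + 2 = 1)
H(z) = sqrt(-5 + 2*z) (H(z) = sqrt(z + (z - 5)) = sqrt(z + (-5 + z)) = sqrt(-5 + 2*z))
-12*(70/33 - 40/(-12)) + H(E) = -12*(70/33 - 40/(-12)) + sqrt(-5 + 2*1) = -12*(70*(1/33) - 40*(-1/12)) + sqrt(-5 + 2) = -12*(70/33 + 10/3) + sqrt(-3) = -12*60/11 + I*sqrt(3) = -720/11 + I*sqrt(3)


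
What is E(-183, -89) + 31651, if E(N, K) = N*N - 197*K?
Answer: 82673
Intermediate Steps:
E(N, K) = N² - 197*K
E(-183, -89) + 31651 = ((-183)² - 197*(-89)) + 31651 = (33489 + 17533) + 31651 = 51022 + 31651 = 82673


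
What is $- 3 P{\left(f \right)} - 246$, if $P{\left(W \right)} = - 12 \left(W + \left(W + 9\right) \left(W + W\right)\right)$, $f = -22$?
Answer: $19554$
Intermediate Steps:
$P{\left(W \right)} = - 12 W - 24 W \left(9 + W\right)$ ($P{\left(W \right)} = - 12 \left(W + \left(9 + W\right) 2 W\right) = - 12 \left(W + 2 W \left(9 + W\right)\right) = - 12 W - 24 W \left(9 + W\right)$)
$- 3 P{\left(f \right)} - 246 = - 3 \left(\left(-12\right) \left(-22\right) \left(19 + 2 \left(-22\right)\right)\right) - 246 = - 3 \left(\left(-12\right) \left(-22\right) \left(19 - 44\right)\right) - 246 = - 3 \left(\left(-12\right) \left(-22\right) \left(-25\right)\right) - 246 = \left(-3\right) \left(-6600\right) - 246 = 19800 - 246 = 19554$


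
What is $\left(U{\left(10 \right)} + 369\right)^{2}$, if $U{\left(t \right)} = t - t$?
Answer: $136161$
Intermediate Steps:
$U{\left(t \right)} = 0$
$\left(U{\left(10 \right)} + 369\right)^{2} = \left(0 + 369\right)^{2} = 369^{2} = 136161$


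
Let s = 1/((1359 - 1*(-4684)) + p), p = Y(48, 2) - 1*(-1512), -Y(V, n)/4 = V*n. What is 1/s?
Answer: 7171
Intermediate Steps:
Y(V, n) = -4*V*n
p = 1128 (p = -4*48*2 - 1*(-1512) = -384 + 1512 = 1128)
s = 1/7171 (s = 1/((1359 - 1*(-4684)) + 1128) = 1/((1359 + 4684) + 1128) = 1/(6043 + 1128) = 1/7171 ≈ 0.00013945)
1/s = 1/(1/7171) = 7171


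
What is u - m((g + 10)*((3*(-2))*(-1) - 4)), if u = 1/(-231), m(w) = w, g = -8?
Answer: -925/231 ≈ -4.0043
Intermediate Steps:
u = -1/231 ≈ -0.0043290
u - m((g + 10)*((3*(-2))*(-1) - 4)) = -1/231 - (-8 + 10)*((3*(-2))*(-1) - 4) = -1/231 - 2*(-6*(-1) - 4) = -1/231 - 2*(6 - 4) = -1/231 - 2*2 = -1/231 - 1*4 = -1/231 - 4 = -925/231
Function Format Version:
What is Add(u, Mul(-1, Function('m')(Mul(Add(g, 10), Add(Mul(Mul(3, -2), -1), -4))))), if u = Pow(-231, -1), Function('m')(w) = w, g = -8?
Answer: Rational(-925, 231) ≈ -4.0043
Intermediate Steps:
u = Rational(-1, 231) ≈ -0.0043290
Add(u, Mul(-1, Function('m')(Mul(Add(g, 10), Add(Mul(Mul(3, -2), -1), -4))))) = Add(Rational(-1, 231), Mul(-1, Mul(Add(-8, 10), Add(Mul(Mul(3, -2), -1), -4)))) = Add(Rational(-1, 231), Mul(-1, Mul(2, Add(Mul(-6, -1), -4)))) = Add(Rational(-1, 231), Mul(-1, Mul(2, Add(6, -4)))) = Add(Rational(-1, 231), Mul(-1, Mul(2, 2))) = Add(Rational(-1, 231), Mul(-1, 4)) = Add(Rational(-1, 231), -4) = Rational(-925, 231)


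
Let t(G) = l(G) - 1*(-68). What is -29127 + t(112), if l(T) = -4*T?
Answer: -29507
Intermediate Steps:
t(G) = 68 - 4*G (t(G) = -4*G - 1*(-68) = -4*G + 68 = 68 - 4*G)
-29127 + t(112) = -29127 + (68 - 4*112) = -29127 + (68 - 448) = -29127 - 380 = -29507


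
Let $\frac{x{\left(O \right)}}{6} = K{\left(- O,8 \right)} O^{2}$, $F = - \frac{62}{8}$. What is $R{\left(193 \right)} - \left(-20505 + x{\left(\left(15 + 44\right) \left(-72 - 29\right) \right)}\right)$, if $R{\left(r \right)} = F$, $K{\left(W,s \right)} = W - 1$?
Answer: $- \frac{5077600223563}{4} \approx -1.2694 \cdot 10^{12}$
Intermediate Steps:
$K{\left(W,s \right)} = -1 + W$ ($K{\left(W,s \right)} = W - 1 = -1 + W$)
$F = - \frac{31}{4}$ ($F = \left(-62\right) \frac{1}{8} = - \frac{31}{4} \approx -7.75$)
$R{\left(r \right)} = - \frac{31}{4}$
$x{\left(O \right)} = 6 O^{2} \left(-1 - O\right)$ ($x{\left(O \right)} = 6 \left(-1 - O\right) O^{2} = 6 O^{2} \left(-1 - O\right)$)
$R{\left(193 \right)} - \left(-20505 + x{\left(\left(15 + 44\right) \left(-72 - 29\right) \right)}\right) = - \frac{31}{4} - \left(-20505 + 6 \left(\left(15 + 44\right) \left(-72 - 29\right)\right)^{2} \left(-1 - \left(15 + 44\right) \left(-72 - 29\right)\right)\right) = - \frac{31}{4} - \left(-20505 + 6 \left(59 \left(-101\right)\right)^{2} \left(-1 - 59 \left(-101\right)\right)\right) = - \frac{31}{4} - \left(-20505 + 6 \left(-5959\right)^{2} \left(-1 - -5959\right)\right) = - \frac{31}{4} - \left(-20505 + 6 \cdot 35509681 \left(-1 + 5959\right)\right) = - \frac{31}{4} - \left(-20505 + 6 \cdot 35509681 \cdot 5958\right) = - \frac{31}{4} - \left(-20505 + 1269400076388\right) = - \frac{31}{4} - 1269400055883 = - \frac{5077600223563}{4}$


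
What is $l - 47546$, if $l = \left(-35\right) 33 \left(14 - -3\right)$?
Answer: $-67181$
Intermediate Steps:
$l = -19635$ ($l = - 1155 \left(14 + 3\right) = \left(-1155\right) 17 = -19635$)
$l - 47546 = -19635 - 47546 = -67181$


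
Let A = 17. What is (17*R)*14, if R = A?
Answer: 4046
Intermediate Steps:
R = 17
(17*R)*14 = (17*17)*14 = 289*14 = 4046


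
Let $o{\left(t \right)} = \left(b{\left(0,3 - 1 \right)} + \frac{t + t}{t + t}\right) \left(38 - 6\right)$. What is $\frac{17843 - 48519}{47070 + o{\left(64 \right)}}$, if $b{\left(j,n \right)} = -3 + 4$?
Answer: $- \frac{15338}{23567} \approx -0.65083$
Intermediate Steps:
$b{\left(j,n \right)} = 1$
$o{\left(t \right)} = 64$ ($o{\left(t \right)} = \left(1 + \frac{t + t}{t + t}\right) \left(38 - 6\right) = \left(1 + \frac{2 t}{2 t}\right) 32 = \left(1 + 2 t \frac{1}{2 t}\right) 32 = \left(1 + 1\right) 32 = 2 \cdot 32 = 64$)
$\frac{17843 - 48519}{47070 + o{\left(64 \right)}} = \frac{17843 - 48519}{47070 + 64} = - \frac{30676}{47134} = \left(-30676\right) \frac{1}{47134} = - \frac{15338}{23567}$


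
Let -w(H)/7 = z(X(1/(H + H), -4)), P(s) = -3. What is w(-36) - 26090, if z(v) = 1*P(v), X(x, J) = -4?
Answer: -26069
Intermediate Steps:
z(v) = -3 (z(v) = 1*(-3) = -3)
w(H) = 21 (w(H) = -7*(-3) = 21)
w(-36) - 26090 = 21 - 26090 = -26069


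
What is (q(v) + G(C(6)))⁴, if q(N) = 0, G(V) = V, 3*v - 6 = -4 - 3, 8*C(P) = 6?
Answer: 81/256 ≈ 0.31641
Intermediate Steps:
C(P) = ¾ (C(P) = (⅛)*6 = ¾)
v = -⅓ (v = 2 + (-4 - 3)/3 = 2 + (⅓)*(-7) = 2 - 7/3 = -⅓ ≈ -0.33333)
(q(v) + G(C(6)))⁴ = (0 + ¾)⁴ = (¾)⁴ = 81/256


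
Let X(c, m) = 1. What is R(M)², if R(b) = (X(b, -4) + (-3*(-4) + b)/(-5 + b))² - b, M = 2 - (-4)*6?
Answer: 63760225/194481 ≈ 327.85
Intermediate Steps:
M = 26 (M = 2 - 1*(-24) = 2 + 24 = 26)
R(b) = (1 + (12 + b)/(-5 + b))² - b (R(b) = (1 + (-3*(-4) + b)/(-5 + b))² - b = (1 + (12 + b)/(-5 + b))² - b)
R(M)² = (-1*26 + (7 + 2*26)²/(-5 + 26)²)² = (-26 + (7 + 52)²/21²)² = (-26 + (1/441)*59²)² = (-26 + (1/441)*3481)² = (-26 + 3481/441)² = (-7985/441)² = 63760225/194481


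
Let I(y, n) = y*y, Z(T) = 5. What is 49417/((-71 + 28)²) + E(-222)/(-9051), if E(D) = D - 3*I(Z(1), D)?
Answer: 149274140/5578433 ≈ 26.759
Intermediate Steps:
I(y, n) = y²
E(D) = -75 + D (E(D) = D - 3*5² = D - 3*25 = D - 75 = -75 + D)
49417/((-71 + 28)²) + E(-222)/(-9051) = 49417/((-71 + 28)²) + (-75 - 222)/(-9051) = 49417/((-43)²) - 297*(-1/9051) = 49417/1849 + 99/3017 = 149274140/5578433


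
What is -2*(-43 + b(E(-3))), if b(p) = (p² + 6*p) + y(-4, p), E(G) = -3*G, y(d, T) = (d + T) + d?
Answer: -186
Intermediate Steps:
y(d, T) = T + 2*d (y(d, T) = (T + d) + d = T + 2*d)
b(p) = -8 + p² + 7*p (b(p) = (p² + 6*p) + (p + 2*(-4)) = (p² + 6*p) + (p - 8) = (p² + 6*p) + (-8 + p) = -8 + p² + 7*p)
-2*(-43 + b(E(-3))) = -2*(-43 + (-8 + (-3*(-3))² + 7*(-3*(-3)))) = -2*(-43 + (-8 + 9² + 7*9)) = -2*(-43 + (-8 + 81 + 63)) = -2*(-43 + 136) = -2*93 = -186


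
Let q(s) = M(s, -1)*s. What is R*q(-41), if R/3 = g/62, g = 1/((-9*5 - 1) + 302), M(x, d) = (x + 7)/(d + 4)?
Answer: 697/7936 ≈ 0.087828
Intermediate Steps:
M(x, d) = (7 + x)/(4 + d)
q(s) = s*(7/3 + s/3) (q(s) = ((7 + s)/(4 - 1))*s = ((7 + s)/3)*s = (7/3 + s/3)*s = s*(7/3 + s/3))
g = 1/256 (g = 1/((-45 - 1) + 302) = 1/(-46 + 302) = 1/256 ≈ 0.0039063)
R = 3/15872 (R = 3*((1/256)/62) = 3*((1/256)*(1/62)) = 3*(1/15872) = 3/15872 ≈ 0.00018901)
R*q(-41) = 3*((⅓)*(-41)*(7 - 41))/15872 = 3*((⅓)*(-41)*(-34))/15872 = (3/15872)*(1394/3) = 697/7936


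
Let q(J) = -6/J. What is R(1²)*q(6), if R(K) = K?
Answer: -1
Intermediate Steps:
R(1²)*q(6) = 1²*(-6/6) = 1*(-6*⅙) = 1*(-1) = -1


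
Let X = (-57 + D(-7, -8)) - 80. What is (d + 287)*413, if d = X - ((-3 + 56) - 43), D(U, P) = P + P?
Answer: 51212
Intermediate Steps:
D(U, P) = 2*P
X = -153 (X = (-57 + 2*(-8)) - 80 = (-57 - 16) - 80 = -73 - 80 = -153)
d = -163 (d = -153 - ((-3 + 56) - 43) = -153 - (53 - 43) = -153 - 1*10 = -153 - 10 = -163)
(d + 287)*413 = (-163 + 287)*413 = 124*413 = 51212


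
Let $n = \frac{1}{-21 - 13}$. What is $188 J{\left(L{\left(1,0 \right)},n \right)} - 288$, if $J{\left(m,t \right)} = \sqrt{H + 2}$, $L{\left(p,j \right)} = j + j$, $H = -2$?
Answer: $-288$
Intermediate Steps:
$L{\left(p,j \right)} = 2 j$
$n = - \frac{1}{34}$ ($n = \frac{1}{-34} = - \frac{1}{34} \approx -0.029412$)
$J{\left(m,t \right)} = 0$ ($J{\left(m,t \right)} = \sqrt{-2 + 2} = \sqrt{0} = 0$)
$188 J{\left(L{\left(1,0 \right)},n \right)} - 288 = 188 \cdot 0 - 288 = 0 - 288 = -288$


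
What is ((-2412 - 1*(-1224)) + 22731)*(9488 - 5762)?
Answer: 80269218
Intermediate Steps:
((-2412 - 1*(-1224)) + 22731)*(9488 - 5762) = ((-2412 + 1224) + 22731)*3726 = (-1188 + 22731)*3726 = 21543*3726 = 80269218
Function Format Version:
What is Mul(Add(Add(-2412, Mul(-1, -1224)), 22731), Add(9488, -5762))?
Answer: 80269218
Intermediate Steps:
Mul(Add(Add(-2412, Mul(-1, -1224)), 22731), Add(9488, -5762)) = Mul(Add(Add(-2412, 1224), 22731), 3726) = Mul(Add(-1188, 22731), 3726) = Mul(21543, 3726) = 80269218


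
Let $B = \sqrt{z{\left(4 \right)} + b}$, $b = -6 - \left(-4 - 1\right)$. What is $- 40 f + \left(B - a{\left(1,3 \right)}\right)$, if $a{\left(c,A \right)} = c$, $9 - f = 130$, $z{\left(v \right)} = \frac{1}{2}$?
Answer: $4839 + \frac{i \sqrt{2}}{2} \approx 4839.0 + 0.70711 i$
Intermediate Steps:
$z{\left(v \right)} = \frac{1}{2}$
$f = -121$ ($f = 9 - 130 = -121$)
$b = -1$ ($b = -6 - \left(-4 - 1\right) = -6 - -5 = -6 + 5 = -1$)
$B = \frac{i \sqrt{2}}{2}$ ($B = \sqrt{\frac{1}{2} - 1} = \sqrt{- \frac{1}{2}} = \frac{i \sqrt{2}}{2} \approx 0.70711 i$)
$- 40 f + \left(B - a{\left(1,3 \right)}\right) = \left(-40\right) \left(-121\right) + \left(\frac{i \sqrt{2}}{2} - 1\right) = 4840 - \left(1 - \frac{i \sqrt{2}}{2}\right) = 4839 + \frac{i \sqrt{2}}{2}$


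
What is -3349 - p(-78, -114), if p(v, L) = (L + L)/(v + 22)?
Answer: -46943/14 ≈ -3353.1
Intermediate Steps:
p(v, L) = 2*L/(22 + v) (p(v, L) = (2*L)/(22 + v) = 2*L/(22 + v))
-3349 - p(-78, -114) = -3349 - 2*(-114)/(22 - 78) = -3349 - 2*(-114)/(-56) = -3349 - 2*(-114)*(-1)/56 = -3349 - 1*57/14 = -3349 - 57/14 = -46943/14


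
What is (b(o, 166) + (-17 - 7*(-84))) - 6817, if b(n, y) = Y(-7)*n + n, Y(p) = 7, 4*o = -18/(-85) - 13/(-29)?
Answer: -15393136/2465 ≈ -6244.7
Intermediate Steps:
o = 1627/9860 (o = (-18/(-85) - 13/(-29))/4 = (-18*(-1/85) - 13*(-1/29))/4 = (18/85 + 13/29)/4 = (¼)*(1627/2465) = 1627/9860 ≈ 0.16501)
b(n, y) = 8*n (b(n, y) = 7*n + n = 8*n)
(b(o, 166) + (-17 - 7*(-84))) - 6817 = (8*(1627/9860) + (-17 - 7*(-84))) - 6817 = (3254/2465 + (-17 + 588)) - 6817 = (3254/2465 + 571) - 6817 = 1410769/2465 - 6817 = -15393136/2465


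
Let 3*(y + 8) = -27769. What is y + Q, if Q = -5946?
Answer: -45631/3 ≈ -15210.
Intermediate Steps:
y = -27793/3 (y = -8 + (1/3)*(-27769) = -8 - 27769/3 = -27793/3 ≈ -9264.3)
y + Q = -27793/3 - 5946 = -45631/3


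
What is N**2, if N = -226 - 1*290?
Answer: 266256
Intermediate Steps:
N = -516 (N = -226 - 290 = -516)
N**2 = (-516)**2 = 266256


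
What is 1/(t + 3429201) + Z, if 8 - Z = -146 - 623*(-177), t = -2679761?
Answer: -82526084479/749440 ≈ -1.1012e+5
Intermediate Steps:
Z = -110117 (Z = 8 - (-146 - 623*(-177)) = 8 - (-146 + 110271) = 8 - 1*110125 = 8 - 110125 = -110117)
1/(t + 3429201) + Z = 1/(-2679761 + 3429201) - 110117 = 1/749440 - 110117 = -82526084479/749440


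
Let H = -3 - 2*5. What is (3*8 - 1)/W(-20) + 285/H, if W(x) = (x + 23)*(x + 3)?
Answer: -14834/663 ≈ -22.374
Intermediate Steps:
H = -13 (H = -3 - 10 = -13)
W(x) = (3 + x)*(23 + x) (W(x) = (23 + x)*(3 + x) = (3 + x)*(23 + x))
(3*8 - 1)/W(-20) + 285/H = (3*8 - 1)/(69 + (-20)² + 26*(-20)) + 285/(-13) = (24 - 1)/(69 + 400 - 520) + 285*(-1/13) = 23/(-51) - 285/13 = 23*(-1/51) - 285/13 = -23/51 - 285/13 = -14834/663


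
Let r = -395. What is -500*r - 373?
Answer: 197127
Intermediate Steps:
-500*r - 373 = -500*(-395) - 373 = 197500 - 373 = 197127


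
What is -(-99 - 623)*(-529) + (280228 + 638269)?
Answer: 536559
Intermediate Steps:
-(-99 - 623)*(-529) + (280228 + 638269) = -(-722)*(-529) + 918497 = -1*381938 + 918497 = -381938 + 918497 = 536559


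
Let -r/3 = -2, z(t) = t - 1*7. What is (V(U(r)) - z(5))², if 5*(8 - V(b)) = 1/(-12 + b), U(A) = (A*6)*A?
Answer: 104019601/1040400 ≈ 99.980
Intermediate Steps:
z(t) = -7 + t (z(t) = t - 7 = -7 + t)
r = 6 (r = -3*(-2) = 6)
U(A) = 6*A² (U(A) = (6*A)*A = 6*A²)
V(b) = 8 - 1/(5*(-12 + b))
(V(U(r)) - z(5))² = ((-481 + 40*(6*6²))/(5*(-12 + 6*6²)) - (-7 + 5))² = ((-481 + 40*(6*36))/(5*(-12 + 6*36)) - 1*(-2))² = ((-481 + 40*216)/(5*(-12 + 216)) + 2)² = ((⅕)*(-481 + 8640)/204 + 2)² = ((⅕)*(1/204)*8159 + 2)² = (8159/1020 + 2)² = (10199/1020)² = 104019601/1040400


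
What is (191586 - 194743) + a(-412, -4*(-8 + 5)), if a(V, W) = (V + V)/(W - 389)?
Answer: -1189365/377 ≈ -3154.8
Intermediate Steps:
a(V, W) = 2*V/(-389 + W) (a(V, W) = (2*V)/(-389 + W) = 2*V/(-389 + W))
(191586 - 194743) + a(-412, -4*(-8 + 5)) = (191586 - 194743) + 2*(-412)/(-389 - 4*(-8 + 5)) = -3157 + 2*(-412)/(-389 - 4*(-3)) = -3157 + 2*(-412)/(-389 + 12) = -3157 + 2*(-412)/(-377) = -3157 + 2*(-412)*(-1/377) = -3157 + 824/377 = -1189365/377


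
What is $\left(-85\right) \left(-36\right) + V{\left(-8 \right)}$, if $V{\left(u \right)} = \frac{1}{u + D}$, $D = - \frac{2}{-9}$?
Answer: $\frac{214191}{70} \approx 3059.9$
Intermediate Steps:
$D = \frac{2}{9}$ ($D = \left(-2\right) \left(- \frac{1}{9}\right) = \frac{2}{9} \approx 0.22222$)
$V{\left(u \right)} = \frac{1}{\frac{2}{9} + u}$ ($V{\left(u \right)} = \frac{1}{u + \frac{2}{9}} = \frac{1}{\frac{2}{9} + u}$)
$\left(-85\right) \left(-36\right) + V{\left(-8 \right)} = \left(-85\right) \left(-36\right) + \frac{9}{2 + 9 \left(-8\right)} = 3060 + \frac{9}{2 - 72} = 3060 + \frac{9}{-70} = 3060 + 9 \left(- \frac{1}{70}\right) = 3060 - \frac{9}{70} = \frac{214191}{70}$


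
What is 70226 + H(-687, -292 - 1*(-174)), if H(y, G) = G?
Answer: 70108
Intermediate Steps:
70226 + H(-687, -292 - 1*(-174)) = 70226 + (-292 - 1*(-174)) = 70226 + (-292 + 174) = 70226 - 118 = 70108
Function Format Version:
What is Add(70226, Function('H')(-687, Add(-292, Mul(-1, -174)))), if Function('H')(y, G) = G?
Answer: 70108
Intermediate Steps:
Add(70226, Function('H')(-687, Add(-292, Mul(-1, -174)))) = Add(70226, Add(-292, Mul(-1, -174))) = Add(70226, Add(-292, 174)) = Add(70226, -118) = 70108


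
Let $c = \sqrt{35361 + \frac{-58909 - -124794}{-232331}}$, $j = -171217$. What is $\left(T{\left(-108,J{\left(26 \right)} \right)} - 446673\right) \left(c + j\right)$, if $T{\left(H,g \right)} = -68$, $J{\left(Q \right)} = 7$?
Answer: $76489653797 - \frac{446741 \sqrt{1908689914882586}}{232331} \approx 7.6406 \cdot 10^{10}$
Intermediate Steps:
$c = \frac{\sqrt{1908689914882586}}{232331}$ ($c = \sqrt{35361 + \left(-58909 + 124794\right) \left(- \frac{1}{232331}\right)} = \sqrt{35361 + 65885 \left(- \frac{1}{232331}\right)} = \sqrt{35361 - \frac{65885}{232331}} = \sqrt{\frac{8215390606}{232331}} = \frac{\sqrt{1908689914882586}}{232331} \approx 188.04$)
$\left(T{\left(-108,J{\left(26 \right)} \right)} - 446673\right) \left(c + j\right) = \left(-68 - 446673\right) \left(\frac{\sqrt{1908689914882586}}{232331} - 171217\right) = - 446741 \left(-171217 + \frac{\sqrt{1908689914882586}}{232331}\right) = 76489653797 - \frac{446741 \sqrt{1908689914882586}}{232331}$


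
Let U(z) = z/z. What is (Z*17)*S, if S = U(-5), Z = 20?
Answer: 340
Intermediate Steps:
U(z) = 1
S = 1
(Z*17)*S = (20*17)*1 = 340*1 = 340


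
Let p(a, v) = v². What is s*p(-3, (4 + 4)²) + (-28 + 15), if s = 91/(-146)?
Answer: -187317/73 ≈ -2566.0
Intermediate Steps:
s = -91/146 (s = 91*(-1/146) = -91/146 ≈ -0.62329)
s*p(-3, (4 + 4)²) + (-28 + 15) = -91*(4 + 4)⁴/146 + (-28 + 15) = -91*(8²)²/146 - 13 = -91/146*64² - 13 = -91/146*4096 - 13 = -186368/73 - 13 = -187317/73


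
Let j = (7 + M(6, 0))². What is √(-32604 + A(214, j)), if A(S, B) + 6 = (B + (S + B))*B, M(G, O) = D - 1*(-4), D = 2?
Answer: 3*√6742 ≈ 246.33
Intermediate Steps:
M(G, O) = 6 (M(G, O) = 2 - 1*(-4) = 2 + 4 = 6)
j = 169 (j = (7 + 6)² = 13² = 169)
A(S, B) = -6 + B*(S + 2*B) (A(S, B) = -6 + (B + (S + B))*B = -6 + (B + (B + S))*B = -6 + (S + 2*B)*B = -6 + B*(S + 2*B))
√(-32604 + A(214, j)) = √(-32604 + (-6 + 2*169² + 169*214)) = √(-32604 + (-6 + 2*28561 + 36166)) = √(-32604 + (-6 + 57122 + 36166)) = √(-32604 + 93282) = √60678 = 3*√6742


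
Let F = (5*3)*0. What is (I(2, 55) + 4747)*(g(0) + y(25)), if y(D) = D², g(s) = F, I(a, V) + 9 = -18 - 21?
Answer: 2936875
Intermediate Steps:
I(a, V) = -48 (I(a, V) = -9 + (-18 - 21) = -9 - 39 = -48)
F = 0 (F = 15*0 = 0)
g(s) = 0
(I(2, 55) + 4747)*(g(0) + y(25)) = (-48 + 4747)*(0 + 25²) = 4699*(0 + 625) = 4699*625 = 2936875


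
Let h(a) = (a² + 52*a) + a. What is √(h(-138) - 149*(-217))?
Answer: √44063 ≈ 209.91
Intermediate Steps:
h(a) = a² + 53*a
√(h(-138) - 149*(-217)) = √(-138*(53 - 138) - 149*(-217)) = √(-138*(-85) + 32333) = √(11730 + 32333) = √44063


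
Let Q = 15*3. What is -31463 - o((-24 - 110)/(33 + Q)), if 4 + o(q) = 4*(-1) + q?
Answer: -1226678/39 ≈ -31453.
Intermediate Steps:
Q = 45
o(q) = -8 + q (o(q) = -4 + (4*(-1) + q) = -4 + (-4 + q) = -8 + q)
-31463 - o((-24 - 110)/(33 + Q)) = -31463 - (-8 + (-24 - 110)/(33 + 45)) = -31463 - (-8 - 134/78) = -31463 - (-8 - 134*1/78) = -31463 - (-8 - 67/39) = -31463 - 1*(-379/39) = -31463 + 379/39 = -1226678/39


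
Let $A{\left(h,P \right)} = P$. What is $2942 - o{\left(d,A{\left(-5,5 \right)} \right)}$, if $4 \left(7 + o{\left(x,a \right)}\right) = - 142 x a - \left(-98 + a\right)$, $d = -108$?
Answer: $- \frac{64977}{4} \approx -16244.0$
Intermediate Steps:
$o{\left(x,a \right)} = \frac{35}{2} - \frac{a}{4} - \frac{71 a x}{2}$ ($o{\left(x,a \right)} = -7 + \frac{- 142 x a - \left(-98 + a\right)}{4} = -7 + \frac{- 142 a x - \left(-98 + a\right)}{4} = -7 + \frac{98 - a - 142 a x}{4} = -7 - \left(- \frac{49}{2} + \frac{a}{4} + \frac{71 a x}{2}\right) = \frac{35}{2} - \frac{a}{4} - \frac{71 a x}{2}$)
$2942 - o{\left(d,A{\left(-5,5 \right)} \right)} = 2942 - \left(\frac{35}{2} - \frac{5}{4} - \frac{355}{2} \left(-108\right)\right) = 2942 - \left(\frac{35}{2} - \frac{5}{4} + 19170\right) = 2942 - \frac{76745}{4} = - \frac{64977}{4}$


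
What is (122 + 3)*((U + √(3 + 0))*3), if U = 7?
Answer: 2625 + 375*√3 ≈ 3274.5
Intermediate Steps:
(122 + 3)*((U + √(3 + 0))*3) = (122 + 3)*((7 + √(3 + 0))*3) = 125*((7 + √3)*3) = 125*(21 + 3*√3) = 2625 + 375*√3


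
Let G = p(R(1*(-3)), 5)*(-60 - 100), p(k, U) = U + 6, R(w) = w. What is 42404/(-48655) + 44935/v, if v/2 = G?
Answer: -42464991/3113920 ≈ -13.637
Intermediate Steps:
p(k, U) = 6 + U
G = -1760 (G = (6 + 5)*(-60 - 100) = 11*(-160) = -1760)
v = -3520 (v = 2*(-1760) = -3520)
42404/(-48655) + 44935/v = 42404/(-48655) + 44935/(-3520) = 42404*(-1/48655) + 44935*(-1/3520) = -42404/48655 - 817/64 = -42464991/3113920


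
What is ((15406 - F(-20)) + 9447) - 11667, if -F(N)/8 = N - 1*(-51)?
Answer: 13434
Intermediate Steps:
F(N) = -408 - 8*N (F(N) = -8*(N - 1*(-51)) = -8*(N + 51) = -8*(51 + N) = -408 - 8*N)
((15406 - F(-20)) + 9447) - 11667 = ((15406 - (-408 - 8*(-20))) + 9447) - 11667 = ((15406 - (-408 + 160)) + 9447) - 11667 = ((15406 - 1*(-248)) + 9447) - 11667 = ((15406 + 248) + 9447) - 11667 = (15654 + 9447) - 11667 = 25101 - 11667 = 13434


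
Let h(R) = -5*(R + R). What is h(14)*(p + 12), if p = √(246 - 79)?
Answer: -1680 - 140*√167 ≈ -3489.2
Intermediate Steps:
h(R) = -10*R
p = √167 ≈ 12.923
h(14)*(p + 12) = (-10*14)*(√167 + 12) = -140*(12 + √167) = -1680 - 140*√167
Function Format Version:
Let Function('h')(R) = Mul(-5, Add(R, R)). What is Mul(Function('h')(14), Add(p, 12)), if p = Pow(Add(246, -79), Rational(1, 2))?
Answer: Add(-1680, Mul(-140, Pow(167, Rational(1, 2)))) ≈ -3489.2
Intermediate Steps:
Function('h')(R) = Mul(-10, R) (Function('h')(R) = Mul(-5, Mul(2, R)) = Mul(-10, R))
p = Pow(167, Rational(1, 2)) ≈ 12.923
Mul(Function('h')(14), Add(p, 12)) = Mul(Mul(-10, 14), Add(Pow(167, Rational(1, 2)), 12)) = Mul(-140, Add(12, Pow(167, Rational(1, 2)))) = Add(-1680, Mul(-140, Pow(167, Rational(1, 2))))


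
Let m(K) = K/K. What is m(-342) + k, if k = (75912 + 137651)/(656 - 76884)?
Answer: -137335/76228 ≈ -1.8016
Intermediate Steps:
k = -213563/76228 (k = 213563/(-76228) = 213563*(-1/76228) = -213563/76228 ≈ -2.8016)
m(K) = 1
m(-342) + k = 1 - 213563/76228 = -137335/76228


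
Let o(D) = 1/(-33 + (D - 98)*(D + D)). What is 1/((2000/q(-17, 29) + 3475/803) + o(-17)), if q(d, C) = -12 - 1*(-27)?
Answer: 9339693/1285712534 ≈ 0.0072642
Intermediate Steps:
o(D) = 1/(-33 + 2*D*(-98 + D)) (o(D) = 1/(-33 + (-98 + D)*(2*D)) = 1/(-33 + 2*D*(-98 + D)))
q(d, C) = 15 (q(d, C) = -12 + 27 = 15)
1/((2000/q(-17, 29) + 3475/803) + o(-17)) = 1/((2000/15 + 3475/803) + 1/(-33 - 196*(-17) + 2*(-17)**2)) = 1/((2000*(1/15) + 3475*(1/803)) + 1/(-33 + 3332 + 2*289)) = 1/((400/3 + 3475/803) + 1/(-33 + 3332 + 578)) = 1/(331625/2409 + 1/3877) = 1/(1285712534/9339693) = 9339693/1285712534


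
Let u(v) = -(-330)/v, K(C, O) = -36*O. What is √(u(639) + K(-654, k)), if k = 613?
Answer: 7*I*√20432238/213 ≈ 148.55*I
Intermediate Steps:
u(v) = 330/v
√(u(639) + K(-654, k)) = √(330/639 - 36*613) = √(330*(1/639) - 22068) = √(110/213 - 22068) = √(-4700374/213) = 7*I*√20432238/213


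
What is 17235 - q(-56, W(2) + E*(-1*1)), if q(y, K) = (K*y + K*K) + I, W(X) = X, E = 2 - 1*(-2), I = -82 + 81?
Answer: 17120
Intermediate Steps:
I = -1
E = 4 (E = 2 + 2 = 4)
q(y, K) = -1 + K² + K*y (q(y, K) = (K*y + K*K) - 1 = (K*y + K²) - 1 = (K² + K*y) - 1 = -1 + K² + K*y)
17235 - q(-56, W(2) + E*(-1*1)) = 17235 - (-1 + (2 + 4*(-1*1))² + (2 + 4*(-1*1))*(-56)) = 17235 - (-1 + (2 + 4*(-1))² + (2 + 4*(-1))*(-56)) = 17235 - (-1 + (2 - 4)² + (2 - 4)*(-56)) = 17235 - (-1 + (-2)² - 2*(-56)) = 17235 - (-1 + 4 + 112) = 17235 - 1*115 = 17235 - 115 = 17120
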